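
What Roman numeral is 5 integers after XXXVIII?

XXXVIII = 38
38 + 5 = 43

XLIII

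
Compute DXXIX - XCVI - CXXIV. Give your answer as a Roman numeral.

DXXIX = 529, XCVI = 96, CXXIV = 124
529 - 96 = 433
433 - 124 = 309

CCCIX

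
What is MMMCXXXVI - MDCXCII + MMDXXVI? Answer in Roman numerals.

MMMCXXXVI = 3136, MDCXCII = 1692, MMDXXVI = 2526
3136 - 1692 = 1444
1444 + 2526 = 3970

MMMCMLXX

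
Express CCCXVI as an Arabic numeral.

CCCXVI: C=100, C=100, C=100, X=10, V=5, I=1
100 + 100 + 100 + 10 + 5 + 1 = 316

316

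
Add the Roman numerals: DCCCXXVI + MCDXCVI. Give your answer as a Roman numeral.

DCCCXXVI = 826
MCDXCVI = 1496
826 + 1496 = 2322

MMCCCXXII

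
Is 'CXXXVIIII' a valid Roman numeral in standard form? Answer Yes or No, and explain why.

'CXXXVIIII': More than 3 consecutive I's

No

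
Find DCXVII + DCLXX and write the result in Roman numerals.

DCXVII = 617
DCLXX = 670
617 + 670 = 1287

MCCLXXXVII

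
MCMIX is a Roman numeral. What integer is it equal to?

MCMIX: M=1000, CM=900, IX=9
1000 + 900 + 9 = 1909

1909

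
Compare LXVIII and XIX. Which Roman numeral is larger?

LXVIII = 68
XIX = 19
68 is larger

LXVIII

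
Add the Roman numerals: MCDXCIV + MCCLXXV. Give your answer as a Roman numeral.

MCDXCIV = 1494
MCCLXXV = 1275
1494 + 1275 = 2769

MMDCCLXIX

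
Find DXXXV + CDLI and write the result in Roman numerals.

DXXXV = 535
CDLI = 451
535 + 451 = 986

CMLXXXVI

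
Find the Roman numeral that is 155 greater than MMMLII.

MMMLII = 3052
3052 + 155 = 3207

MMMCCVII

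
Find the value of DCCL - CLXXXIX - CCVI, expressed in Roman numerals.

DCCL = 750, CLXXXIX = 189, CCVI = 206
750 - 189 = 561
561 - 206 = 355

CCCLV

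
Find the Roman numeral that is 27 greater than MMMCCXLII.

MMMCCXLII = 3242
3242 + 27 = 3269

MMMCCLXIX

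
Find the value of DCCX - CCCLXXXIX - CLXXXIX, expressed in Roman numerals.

DCCX = 710, CCCLXXXIX = 389, CLXXXIX = 189
710 - 389 = 321
321 - 189 = 132

CXXXII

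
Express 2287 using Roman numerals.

Convert 2287 to Roman numerals:
  2287 contains 2×1000 (MM)
  287 contains 2×100 (CC)
  87 contains 1×50 (L)
  37 contains 3×10 (XXX)
  7 contains 1×5 (V)
  2 contains 2×1 (II)

MMCCLXXXVII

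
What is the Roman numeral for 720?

Convert 720 to Roman numerals:
  720 contains 1×500 (D)
  220 contains 2×100 (CC)
  20 contains 2×10 (XX)

DCCXX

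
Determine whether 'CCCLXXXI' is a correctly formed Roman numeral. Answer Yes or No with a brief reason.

'CCCLXXXI': Check the rules: uses only the symbols I, V, X, L, C, D, M; no symbol is repeated more than three times in a row; V, L and D each appear at most once; no smaller symbol precedes a larger one (values never increase from left to right). Value: C (100) + C (100) + C (100) + L (50) + X (10) + X (10) + X (10) + I (1) = 381. So it is a valid standard Roman numeral.

Yes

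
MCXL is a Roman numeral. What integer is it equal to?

MCXL: M=1000, C=100, XL=40
1000 + 100 + 40 = 1140

1140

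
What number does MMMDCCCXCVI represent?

MMMDCCCXCVI: M=1000, M=1000, M=1000, D=500, C=100, C=100, C=100, XC=90, V=5, I=1
1000 + 1000 + 1000 + 500 + 100 + 100 + 100 + 90 + 5 + 1 = 3896

3896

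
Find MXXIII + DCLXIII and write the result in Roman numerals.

MXXIII = 1023
DCLXIII = 663
1023 + 663 = 1686

MDCLXXXVI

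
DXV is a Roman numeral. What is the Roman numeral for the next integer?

DXV = 515, so the next integer is 515 + 1 = 516

DXVI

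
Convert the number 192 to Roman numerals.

Convert 192 to Roman numerals:
  192 contains 1×100 (C)
  92 contains 1×90 (XC)
  2 contains 2×1 (II)

CXCII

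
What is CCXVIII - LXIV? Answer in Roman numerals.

CCXVIII = 218
LXIV = 64
218 - 64 = 154

CLIV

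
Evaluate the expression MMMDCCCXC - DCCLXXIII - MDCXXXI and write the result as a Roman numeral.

MMMDCCCXC = 3890, DCCLXXIII = 773, MDCXXXI = 1631
3890 - 773 = 3117
3117 - 1631 = 1486

MCDLXXXVI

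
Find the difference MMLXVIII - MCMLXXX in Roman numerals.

MMLXVIII = 2068
MCMLXXX = 1980
2068 - 1980 = 88

LXXXVIII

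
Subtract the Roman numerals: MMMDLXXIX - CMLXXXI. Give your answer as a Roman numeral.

MMMDLXXIX = 3579
CMLXXXI = 981
3579 - 981 = 2598

MMDXCVIII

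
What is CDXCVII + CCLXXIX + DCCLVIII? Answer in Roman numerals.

CDXCVII = 497, CCLXXIX = 279, DCCLVIII = 758
497 + 279 = 776
776 + 758 = 1534

MDXXXIV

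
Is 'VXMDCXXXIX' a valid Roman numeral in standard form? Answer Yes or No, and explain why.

'VXMDCXXXIX': Invalid subtractive combination: VX

No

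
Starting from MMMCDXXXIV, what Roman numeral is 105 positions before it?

MMMCDXXXIV = 3434
3434 - 105 = 3329

MMMCCCXXIX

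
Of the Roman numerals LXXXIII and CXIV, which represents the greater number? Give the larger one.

LXXXIII = 83
CXIV = 114
114 is larger

CXIV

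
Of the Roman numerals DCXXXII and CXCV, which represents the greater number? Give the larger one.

DCXXXII = 632
CXCV = 195
632 is larger

DCXXXII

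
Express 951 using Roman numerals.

Convert 951 to Roman numerals:
  951 contains 1×900 (CM)
  51 contains 1×50 (L)
  1 contains 1×1 (I)

CMLI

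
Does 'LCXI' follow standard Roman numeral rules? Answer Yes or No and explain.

'LCXI': Invalid subtractive combination: LC

No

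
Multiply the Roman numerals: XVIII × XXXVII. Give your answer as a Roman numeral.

XVIII = 18
XXXVII = 37
18 × 37 = 666

DCLXVI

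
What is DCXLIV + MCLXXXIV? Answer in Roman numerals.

DCXLIV = 644
MCLXXXIV = 1184
644 + 1184 = 1828

MDCCCXXVIII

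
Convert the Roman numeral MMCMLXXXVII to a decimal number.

MMCMLXXXVII: M=1000, M=1000, CM=900, L=50, X=10, X=10, X=10, V=5, I=1, I=1
1000 + 1000 + 900 + 50 + 10 + 10 + 10 + 5 + 1 + 1 = 2987

2987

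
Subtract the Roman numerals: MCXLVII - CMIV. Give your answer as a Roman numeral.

MCXLVII = 1147
CMIV = 904
1147 - 904 = 243

CCXLIII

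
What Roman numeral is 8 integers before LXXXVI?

LXXXVI = 86
86 - 8 = 78

LXXVIII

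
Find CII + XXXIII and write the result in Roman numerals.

CII = 102
XXXIII = 33
102 + 33 = 135

CXXXV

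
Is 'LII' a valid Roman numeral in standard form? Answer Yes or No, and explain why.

'LII': Check the rules: uses only the symbols I, V, X, L, C, D, M; no symbol is repeated more than three times in a row; V, L and D each appear at most once; no smaller symbol precedes a larger one (values never increase from left to right). Value: L (50) + I (1) + I (1) = 52. So it is a valid standard Roman numeral.

Yes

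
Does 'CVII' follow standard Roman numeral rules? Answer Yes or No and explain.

'CVII': Check the rules: uses only the symbols I, V, X, L, C, D, M; no symbol is repeated more than three times in a row; V, L and D each appear at most once; no smaller symbol precedes a larger one (values never increase from left to right). Value: C (100) + V (5) + I (1) + I (1) = 107. So it is a valid standard Roman numeral.

Yes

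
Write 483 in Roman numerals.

Convert 483 to Roman numerals:
  483 contains 1×400 (CD)
  83 contains 1×50 (L)
  33 contains 3×10 (XXX)
  3 contains 3×1 (III)

CDLXXXIII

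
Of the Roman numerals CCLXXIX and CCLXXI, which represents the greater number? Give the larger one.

CCLXXIX = 279
CCLXXI = 271
279 is larger

CCLXXIX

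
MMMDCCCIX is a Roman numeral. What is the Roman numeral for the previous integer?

MMMDCCCIX = 3809, so the previous integer is 3809 - 1 = 3808

MMMDCCCVIII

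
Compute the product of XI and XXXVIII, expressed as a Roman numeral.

XI = 11
XXXVIII = 38
11 × 38 = 418

CDXVIII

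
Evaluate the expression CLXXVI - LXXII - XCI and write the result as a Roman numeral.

CLXXVI = 176, LXXII = 72, XCI = 91
176 - 72 = 104
104 - 91 = 13

XIII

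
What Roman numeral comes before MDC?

MDC = 1600; previous is 1599

MDXCIX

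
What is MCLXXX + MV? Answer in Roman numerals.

MCLXXX = 1180
MV = 1005
1180 + 1005 = 2185

MMCLXXXV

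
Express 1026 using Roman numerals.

Convert 1026 to Roman numerals:
  1026 contains 1×1000 (M)
  26 contains 2×10 (XX)
  6 contains 1×5 (V)
  1 contains 1×1 (I)

MXXVI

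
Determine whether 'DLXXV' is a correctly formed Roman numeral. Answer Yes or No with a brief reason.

'DLXXV': Check the rules: uses only the symbols I, V, X, L, C, D, M; no symbol is repeated more than three times in a row; V, L and D each appear at most once; no smaller symbol precedes a larger one (values never increase from left to right). Value: D (500) + L (50) + X (10) + X (10) + V (5) = 575. So it is a valid standard Roman numeral.

Yes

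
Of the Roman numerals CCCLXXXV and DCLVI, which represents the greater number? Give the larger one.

CCCLXXXV = 385
DCLVI = 656
656 is larger

DCLVI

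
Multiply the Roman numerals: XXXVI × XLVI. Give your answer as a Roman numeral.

XXXVI = 36
XLVI = 46
36 × 46 = 1656

MDCLVI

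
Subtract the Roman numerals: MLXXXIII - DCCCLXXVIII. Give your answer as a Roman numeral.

MLXXXIII = 1083
DCCCLXXVIII = 878
1083 - 878 = 205

CCV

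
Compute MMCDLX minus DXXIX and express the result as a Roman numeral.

MMCDLX = 2460
DXXIX = 529
2460 - 529 = 1931

MCMXXXI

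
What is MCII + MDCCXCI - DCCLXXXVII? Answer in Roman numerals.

MCII = 1102, MDCCXCI = 1791, DCCLXXXVII = 787
1102 + 1791 = 2893
2893 - 787 = 2106

MMCVI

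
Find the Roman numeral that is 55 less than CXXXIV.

CXXXIV = 134
134 - 55 = 79

LXXIX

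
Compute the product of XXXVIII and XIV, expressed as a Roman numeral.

XXXVIII = 38
XIV = 14
38 × 14 = 532

DXXXII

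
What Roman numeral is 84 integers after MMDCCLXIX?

MMDCCLXIX = 2769
2769 + 84 = 2853

MMDCCCLIII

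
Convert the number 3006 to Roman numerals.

Convert 3006 to Roman numerals:
  3006 contains 3×1000 (MMM)
  6 contains 1×5 (V)
  1 contains 1×1 (I)

MMMVI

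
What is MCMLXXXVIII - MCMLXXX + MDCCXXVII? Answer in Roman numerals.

MCMLXXXVIII = 1988, MCMLXXX = 1980, MDCCXXVII = 1727
1988 - 1980 = 8
8 + 1727 = 1735

MDCCXXXV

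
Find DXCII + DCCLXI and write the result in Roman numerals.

DXCII = 592
DCCLXI = 761
592 + 761 = 1353

MCCCLIII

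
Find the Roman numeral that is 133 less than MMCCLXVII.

MMCCLXVII = 2267
2267 - 133 = 2134

MMCXXXIV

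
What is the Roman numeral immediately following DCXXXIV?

DCXXXIV = 634; next is 635

DCXXXV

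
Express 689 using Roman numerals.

Convert 689 to Roman numerals:
  689 contains 1×500 (D)
  189 contains 1×100 (C)
  89 contains 1×50 (L)
  39 contains 3×10 (XXX)
  9 contains 1×9 (IX)

DCLXXXIX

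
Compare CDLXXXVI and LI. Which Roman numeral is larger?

CDLXXXVI = 486
LI = 51
486 is larger

CDLXXXVI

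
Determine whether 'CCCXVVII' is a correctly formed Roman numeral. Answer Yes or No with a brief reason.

'CCCXVVII': V should not appear more than once

No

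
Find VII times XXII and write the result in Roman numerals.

VII = 7
XXII = 22
7 × 22 = 154

CLIV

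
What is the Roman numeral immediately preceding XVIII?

XVIII = 18; previous is 17

XVII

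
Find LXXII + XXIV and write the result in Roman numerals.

LXXII = 72
XXIV = 24
72 + 24 = 96

XCVI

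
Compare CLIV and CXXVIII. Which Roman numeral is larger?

CLIV = 154
CXXVIII = 128
154 is larger

CLIV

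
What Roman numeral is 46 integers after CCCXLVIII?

CCCXLVIII = 348
348 + 46 = 394

CCCXCIV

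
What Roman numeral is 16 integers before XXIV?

XXIV = 24
24 - 16 = 8

VIII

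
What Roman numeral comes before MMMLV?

MMMLV = 3055, so the previous integer is 3055 - 1 = 3054

MMMLIV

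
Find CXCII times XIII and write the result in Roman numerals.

CXCII = 192
XIII = 13
192 × 13 = 2496

MMCDXCVI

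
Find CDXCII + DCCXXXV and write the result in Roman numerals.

CDXCII = 492
DCCXXXV = 735
492 + 735 = 1227

MCCXXVII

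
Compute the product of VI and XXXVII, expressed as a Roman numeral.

VI = 6
XXXVII = 37
6 × 37 = 222

CCXXII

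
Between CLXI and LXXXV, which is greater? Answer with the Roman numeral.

CLXI = 161
LXXXV = 85
161 is larger

CLXI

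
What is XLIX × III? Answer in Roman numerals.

XLIX = 49
III = 3
49 × 3 = 147

CXLVII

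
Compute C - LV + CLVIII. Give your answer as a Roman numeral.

C = 100, LV = 55, CLVIII = 158
100 - 55 = 45
45 + 158 = 203

CCIII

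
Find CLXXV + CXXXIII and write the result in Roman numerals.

CLXXV = 175
CXXXIII = 133
175 + 133 = 308

CCCVIII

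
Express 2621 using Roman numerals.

Convert 2621 to Roman numerals:
  2621 contains 2×1000 (MM)
  621 contains 1×500 (D)
  121 contains 1×100 (C)
  21 contains 2×10 (XX)
  1 contains 1×1 (I)

MMDCXXI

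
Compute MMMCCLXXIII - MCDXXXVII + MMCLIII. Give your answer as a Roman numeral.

MMMCCLXXIII = 3273, MCDXXXVII = 1437, MMCLIII = 2153
3273 - 1437 = 1836
1836 + 2153 = 3989

MMMCMLXXXIX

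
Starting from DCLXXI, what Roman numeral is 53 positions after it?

DCLXXI = 671
671 + 53 = 724

DCCXXIV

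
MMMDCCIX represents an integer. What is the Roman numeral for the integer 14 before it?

MMMDCCIX = 3709
3709 - 14 = 3695

MMMDCXCV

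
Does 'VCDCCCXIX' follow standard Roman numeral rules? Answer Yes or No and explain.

'VCDCCCXIX': Invalid subtractive combination: VC

No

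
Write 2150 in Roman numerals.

Convert 2150 to Roman numerals:
  2150 contains 2×1000 (MM)
  150 contains 1×100 (C)
  50 contains 1×50 (L)

MMCL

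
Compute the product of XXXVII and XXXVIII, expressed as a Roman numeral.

XXXVII = 37
XXXVIII = 38
37 × 38 = 1406

MCDVI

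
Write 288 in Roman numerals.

Convert 288 to Roman numerals:
  288 contains 2×100 (CC)
  88 contains 1×50 (L)
  38 contains 3×10 (XXX)
  8 contains 1×5 (V)
  3 contains 3×1 (III)

CCLXXXVIII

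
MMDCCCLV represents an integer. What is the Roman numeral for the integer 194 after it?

MMDCCCLV = 2855
2855 + 194 = 3049

MMMXLIX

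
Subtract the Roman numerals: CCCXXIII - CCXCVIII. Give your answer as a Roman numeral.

CCCXXIII = 323
CCXCVIII = 298
323 - 298 = 25

XXV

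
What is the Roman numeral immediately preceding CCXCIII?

CCXCIII = 293, so the previous integer is 293 - 1 = 292

CCXCII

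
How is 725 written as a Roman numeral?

Convert 725 to Roman numerals:
  725 contains 1×500 (D)
  225 contains 2×100 (CC)
  25 contains 2×10 (XX)
  5 contains 1×5 (V)

DCCXXV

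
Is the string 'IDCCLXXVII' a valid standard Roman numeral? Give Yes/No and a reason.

'IDCCLXXVII': Invalid subtractive combination: ID

No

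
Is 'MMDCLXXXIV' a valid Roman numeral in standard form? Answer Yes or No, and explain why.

'MMDCLXXXIV': Check the rules: uses only the symbols I, V, X, L, C, D, M; no symbol is repeated more than three times in a row; V, L and D each appear at most once; the only place a smaller symbol precedes a larger one is the allowed subtractive pair IV, the symbol right after such a pair (if any) is smaller than the pair's first symbol, and otherwise the values never increase from left to right. Value: M (1000) + M (1000) + D (500) + C (100) + L (50) + X (10) + X (10) + X (10) + IV (4) = 2684. So it is a valid standard Roman numeral.

Yes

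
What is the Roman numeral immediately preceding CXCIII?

CXCIII = 193, so the previous integer is 193 - 1 = 192

CXCII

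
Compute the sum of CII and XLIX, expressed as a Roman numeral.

CII = 102
XLIX = 49
102 + 49 = 151

CLI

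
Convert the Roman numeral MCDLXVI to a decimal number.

MCDLXVI: M=1000, CD=400, L=50, X=10, V=5, I=1
1000 + 400 + 50 + 10 + 5 + 1 = 1466

1466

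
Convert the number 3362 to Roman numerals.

Convert 3362 to Roman numerals:
  3362 contains 3×1000 (MMM)
  362 contains 3×100 (CCC)
  62 contains 1×50 (L)
  12 contains 1×10 (X)
  2 contains 2×1 (II)

MMMCCCLXII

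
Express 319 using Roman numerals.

Convert 319 to Roman numerals:
  319 contains 3×100 (CCC)
  19 contains 1×10 (X)
  9 contains 1×9 (IX)

CCCXIX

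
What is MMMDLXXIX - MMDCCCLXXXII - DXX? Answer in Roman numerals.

MMMDLXXIX = 3579, MMDCCCLXXXII = 2882, DXX = 520
3579 - 2882 = 697
697 - 520 = 177

CLXXVII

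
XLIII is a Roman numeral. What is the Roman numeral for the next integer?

XLIII = 43; next is 44

XLIV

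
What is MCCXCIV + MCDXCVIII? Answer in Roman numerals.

MCCXCIV = 1294
MCDXCVIII = 1498
1294 + 1498 = 2792

MMDCCXCII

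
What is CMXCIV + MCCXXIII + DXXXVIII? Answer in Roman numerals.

CMXCIV = 994, MCCXXIII = 1223, DXXXVIII = 538
994 + 1223 = 2217
2217 + 538 = 2755

MMDCCLV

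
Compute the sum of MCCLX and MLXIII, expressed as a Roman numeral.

MCCLX = 1260
MLXIII = 1063
1260 + 1063 = 2323

MMCCCXXIII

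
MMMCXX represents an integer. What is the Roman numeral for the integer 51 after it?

MMMCXX = 3120
3120 + 51 = 3171

MMMCLXXI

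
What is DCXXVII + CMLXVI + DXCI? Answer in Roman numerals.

DCXXVII = 627, CMLXVI = 966, DXCI = 591
627 + 966 = 1593
1593 + 591 = 2184

MMCLXXXIV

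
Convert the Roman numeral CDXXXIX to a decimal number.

CDXXXIX: CD=400, X=10, X=10, X=10, IX=9
400 + 10 + 10 + 10 + 9 = 439

439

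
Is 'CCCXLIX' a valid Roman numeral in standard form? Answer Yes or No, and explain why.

'CCCXLIX': Check the rules: uses only the symbols I, V, X, L, C, D, M; no symbol is repeated more than three times in a row; V, L and D each appear at most once; the only places a smaller symbol precedes a larger one are the allowed subtractive pairs XL, IX, the symbol right after such a pair (if any) is smaller than the pair's first symbol, and otherwise the values never increase from left to right. Value: C (100) + C (100) + C (100) + XL (40) + IX (9) = 349. So it is a valid standard Roman numeral.

Yes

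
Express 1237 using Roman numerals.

Convert 1237 to Roman numerals:
  1237 contains 1×1000 (M)
  237 contains 2×100 (CC)
  37 contains 3×10 (XXX)
  7 contains 1×5 (V)
  2 contains 2×1 (II)

MCCXXXVII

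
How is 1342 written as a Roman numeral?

Convert 1342 to Roman numerals:
  1342 contains 1×1000 (M)
  342 contains 3×100 (CCC)
  42 contains 1×40 (XL)
  2 contains 2×1 (II)

MCCCXLII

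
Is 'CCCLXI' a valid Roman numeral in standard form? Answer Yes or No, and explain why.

'CCCLXI': Check the rules: uses only the symbols I, V, X, L, C, D, M; no symbol is repeated more than three times in a row; V, L and D each appear at most once; no smaller symbol precedes a larger one (values never increase from left to right). Value: C (100) + C (100) + C (100) + L (50) + X (10) + I (1) = 361. So it is a valid standard Roman numeral.

Yes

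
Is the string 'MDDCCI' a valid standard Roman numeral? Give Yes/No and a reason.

'MDDCCI': D should not appear more than once

No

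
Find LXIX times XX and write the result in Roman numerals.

LXIX = 69
XX = 20
69 × 20 = 1380

MCCCLXXX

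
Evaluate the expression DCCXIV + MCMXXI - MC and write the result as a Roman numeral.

DCCXIV = 714, MCMXXI = 1921, MC = 1100
714 + 1921 = 2635
2635 - 1100 = 1535

MDXXXV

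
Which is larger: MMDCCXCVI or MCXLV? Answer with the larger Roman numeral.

MMDCCXCVI = 2796
MCXLV = 1145
2796 is larger

MMDCCXCVI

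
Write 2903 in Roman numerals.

Convert 2903 to Roman numerals:
  2903 contains 2×1000 (MM)
  903 contains 1×900 (CM)
  3 contains 3×1 (III)

MMCMIII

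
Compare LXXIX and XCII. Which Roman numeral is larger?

LXXIX = 79
XCII = 92
92 is larger

XCII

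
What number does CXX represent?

CXX: C=100, X=10, X=10
100 + 10 + 10 = 120

120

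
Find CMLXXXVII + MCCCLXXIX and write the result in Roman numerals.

CMLXXXVII = 987
MCCCLXXIX = 1379
987 + 1379 = 2366

MMCCCLXVI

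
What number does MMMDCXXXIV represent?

MMMDCXXXIV: M=1000, M=1000, M=1000, D=500, C=100, X=10, X=10, X=10, IV=4
1000 + 1000 + 1000 + 500 + 100 + 10 + 10 + 10 + 4 = 3634

3634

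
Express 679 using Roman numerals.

Convert 679 to Roman numerals:
  679 contains 1×500 (D)
  179 contains 1×100 (C)
  79 contains 1×50 (L)
  29 contains 2×10 (XX)
  9 contains 1×9 (IX)

DCLXXIX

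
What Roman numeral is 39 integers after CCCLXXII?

CCCLXXII = 372
372 + 39 = 411

CDXI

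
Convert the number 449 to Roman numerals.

Convert 449 to Roman numerals:
  449 contains 1×400 (CD)
  49 contains 1×40 (XL)
  9 contains 1×9 (IX)

CDXLIX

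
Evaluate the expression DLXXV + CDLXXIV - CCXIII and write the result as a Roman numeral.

DLXXV = 575, CDLXXIV = 474, CCXIII = 213
575 + 474 = 1049
1049 - 213 = 836

DCCCXXXVI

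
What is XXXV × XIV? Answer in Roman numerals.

XXXV = 35
XIV = 14
35 × 14 = 490

CDXC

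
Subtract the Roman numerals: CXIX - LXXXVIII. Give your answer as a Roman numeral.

CXIX = 119
LXXXVIII = 88
119 - 88 = 31

XXXI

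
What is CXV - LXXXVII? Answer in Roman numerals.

CXV = 115
LXXXVII = 87
115 - 87 = 28

XXVIII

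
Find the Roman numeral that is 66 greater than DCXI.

DCXI = 611
611 + 66 = 677

DCLXXVII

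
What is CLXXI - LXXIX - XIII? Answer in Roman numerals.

CLXXI = 171, LXXIX = 79, XIII = 13
171 - 79 = 92
92 - 13 = 79

LXXIX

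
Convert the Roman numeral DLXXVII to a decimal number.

DLXXVII: D=500, L=50, X=10, X=10, V=5, I=1, I=1
500 + 50 + 10 + 10 + 5 + 1 + 1 = 577

577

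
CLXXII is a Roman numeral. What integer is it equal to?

CLXXII: C=100, L=50, X=10, X=10, I=1, I=1
100 + 50 + 10 + 10 + 1 + 1 = 172

172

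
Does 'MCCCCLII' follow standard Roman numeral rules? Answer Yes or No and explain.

'MCCCCLII': More than 3 consecutive C's

No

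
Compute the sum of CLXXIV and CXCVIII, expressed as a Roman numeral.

CLXXIV = 174
CXCVIII = 198
174 + 198 = 372

CCCLXXII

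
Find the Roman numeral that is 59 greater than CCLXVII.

CCLXVII = 267
267 + 59 = 326

CCCXXVI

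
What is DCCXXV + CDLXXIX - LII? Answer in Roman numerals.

DCCXXV = 725, CDLXXIX = 479, LII = 52
725 + 479 = 1204
1204 - 52 = 1152

MCLII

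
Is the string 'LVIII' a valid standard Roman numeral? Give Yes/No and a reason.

'LVIII': Check the rules: uses only the symbols I, V, X, L, C, D, M; no symbol is repeated more than three times in a row; V, L and D each appear at most once; no smaller symbol precedes a larger one (values never increase from left to right). Value: L (50) + V (5) + I (1) + I (1) + I (1) = 58. So it is a valid standard Roman numeral.

Yes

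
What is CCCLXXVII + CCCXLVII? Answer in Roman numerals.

CCCLXXVII = 377
CCCXLVII = 347
377 + 347 = 724

DCCXXIV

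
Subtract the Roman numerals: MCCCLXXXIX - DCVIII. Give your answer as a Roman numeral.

MCCCLXXXIX = 1389
DCVIII = 608
1389 - 608 = 781

DCCLXXXI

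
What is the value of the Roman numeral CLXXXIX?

CLXXXIX: C=100, L=50, X=10, X=10, X=10, IX=9
100 + 50 + 10 + 10 + 10 + 9 = 189

189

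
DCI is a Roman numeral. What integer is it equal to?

DCI: D=500, C=100, I=1
500 + 100 + 1 = 601

601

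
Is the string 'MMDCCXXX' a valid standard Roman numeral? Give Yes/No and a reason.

'MMDCCXXX': Check the rules: uses only the symbols I, V, X, L, C, D, M; no symbol is repeated more than three times in a row; V, L and D each appear at most once; no smaller symbol precedes a larger one (values never increase from left to right). Value: M (1000) + M (1000) + D (500) + C (100) + C (100) + X (10) + X (10) + X (10) = 2730. So it is a valid standard Roman numeral.

Yes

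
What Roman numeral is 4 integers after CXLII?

CXLII = 142
142 + 4 = 146

CXLVI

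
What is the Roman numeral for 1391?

Convert 1391 to Roman numerals:
  1391 contains 1×1000 (M)
  391 contains 3×100 (CCC)
  91 contains 1×90 (XC)
  1 contains 1×1 (I)

MCCCXCI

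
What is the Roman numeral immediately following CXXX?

CXXX = 130, so the next integer is 130 + 1 = 131

CXXXI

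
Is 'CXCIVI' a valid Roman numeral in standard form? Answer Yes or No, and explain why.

'CXCIVI': I cannot come right after the subtractive pair IV: once I is subtracted in IV, the next symbol must be smaller than I

No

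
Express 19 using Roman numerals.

Convert 19 to Roman numerals:
  19 contains 1×10 (X)
  9 contains 1×9 (IX)

XIX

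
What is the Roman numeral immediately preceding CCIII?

CCIII = 203; previous is 202

CCII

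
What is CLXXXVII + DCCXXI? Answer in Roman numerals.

CLXXXVII = 187
DCCXXI = 721
187 + 721 = 908

CMVIII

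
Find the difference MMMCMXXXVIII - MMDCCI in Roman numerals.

MMMCMXXXVIII = 3938
MMDCCI = 2701
3938 - 2701 = 1237

MCCXXXVII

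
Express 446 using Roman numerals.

Convert 446 to Roman numerals:
  446 contains 1×400 (CD)
  46 contains 1×40 (XL)
  6 contains 1×5 (V)
  1 contains 1×1 (I)

CDXLVI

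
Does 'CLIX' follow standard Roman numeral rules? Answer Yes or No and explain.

'CLIX': Check the rules: uses only the symbols I, V, X, L, C, D, M; no symbol is repeated more than three times in a row; V, L and D each appear at most once; the only place a smaller symbol precedes a larger one is the allowed subtractive pair IX, the symbol right after such a pair (if any) is smaller than the pair's first symbol, and otherwise the values never increase from left to right. Value: C (100) + L (50) + IX (9) = 159. So it is a valid standard Roman numeral.

Yes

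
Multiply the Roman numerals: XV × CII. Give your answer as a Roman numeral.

XV = 15
CII = 102
15 × 102 = 1530

MDXXX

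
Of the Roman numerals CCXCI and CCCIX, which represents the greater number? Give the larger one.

CCXCI = 291
CCCIX = 309
309 is larger

CCCIX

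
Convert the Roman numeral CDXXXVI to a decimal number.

CDXXXVI: CD=400, X=10, X=10, X=10, V=5, I=1
400 + 10 + 10 + 10 + 5 + 1 = 436

436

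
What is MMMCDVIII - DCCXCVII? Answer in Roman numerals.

MMMCDVIII = 3408
DCCXCVII = 797
3408 - 797 = 2611

MMDCXI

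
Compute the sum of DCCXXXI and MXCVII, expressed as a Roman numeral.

DCCXXXI = 731
MXCVII = 1097
731 + 1097 = 1828

MDCCCXXVIII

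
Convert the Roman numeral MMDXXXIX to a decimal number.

MMDXXXIX: M=1000, M=1000, D=500, X=10, X=10, X=10, IX=9
1000 + 1000 + 500 + 10 + 10 + 10 + 9 = 2539

2539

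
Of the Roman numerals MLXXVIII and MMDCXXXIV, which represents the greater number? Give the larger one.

MLXXVIII = 1078
MMDCXXXIV = 2634
2634 is larger

MMDCXXXIV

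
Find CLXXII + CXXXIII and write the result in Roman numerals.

CLXXII = 172
CXXXIII = 133
172 + 133 = 305

CCCV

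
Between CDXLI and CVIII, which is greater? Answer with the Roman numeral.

CDXLI = 441
CVIII = 108
441 is larger

CDXLI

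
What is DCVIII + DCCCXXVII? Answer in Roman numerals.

DCVIII = 608
DCCCXXVII = 827
608 + 827 = 1435

MCDXXXV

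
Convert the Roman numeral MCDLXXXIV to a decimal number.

MCDLXXXIV: M=1000, CD=400, L=50, X=10, X=10, X=10, IV=4
1000 + 400 + 50 + 10 + 10 + 10 + 4 = 1484

1484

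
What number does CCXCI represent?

CCXCI: C=100, C=100, XC=90, I=1
100 + 100 + 90 + 1 = 291

291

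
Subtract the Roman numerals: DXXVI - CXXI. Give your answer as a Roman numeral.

DXXVI = 526
CXXI = 121
526 - 121 = 405

CDV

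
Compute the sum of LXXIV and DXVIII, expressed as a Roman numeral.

LXXIV = 74
DXVIII = 518
74 + 518 = 592

DXCII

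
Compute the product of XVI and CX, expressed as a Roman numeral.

XVI = 16
CX = 110
16 × 110 = 1760

MDCCLX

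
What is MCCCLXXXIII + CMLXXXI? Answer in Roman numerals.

MCCCLXXXIII = 1383
CMLXXXI = 981
1383 + 981 = 2364

MMCCCLXIV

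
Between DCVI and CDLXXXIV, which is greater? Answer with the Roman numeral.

DCVI = 606
CDLXXXIV = 484
606 is larger

DCVI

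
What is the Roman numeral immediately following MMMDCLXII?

MMMDCLXII = 3662, so the next integer is 3662 + 1 = 3663

MMMDCLXIII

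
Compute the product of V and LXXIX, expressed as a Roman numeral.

V = 5
LXXIX = 79
5 × 79 = 395

CCCXCV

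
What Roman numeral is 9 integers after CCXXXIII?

CCXXXIII = 233
233 + 9 = 242

CCXLII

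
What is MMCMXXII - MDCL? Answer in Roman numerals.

MMCMXXII = 2922
MDCL = 1650
2922 - 1650 = 1272

MCCLXXII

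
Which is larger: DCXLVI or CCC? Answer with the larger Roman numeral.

DCXLVI = 646
CCC = 300
646 is larger

DCXLVI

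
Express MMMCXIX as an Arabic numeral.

MMMCXIX: M=1000, M=1000, M=1000, C=100, X=10, IX=9
1000 + 1000 + 1000 + 100 + 10 + 9 = 3119

3119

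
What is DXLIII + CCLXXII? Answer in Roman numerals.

DXLIII = 543
CCLXXII = 272
543 + 272 = 815

DCCCXV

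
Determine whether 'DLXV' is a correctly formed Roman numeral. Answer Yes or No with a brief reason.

'DLXV': Check the rules: uses only the symbols I, V, X, L, C, D, M; no symbol is repeated more than three times in a row; V, L and D each appear at most once; no smaller symbol precedes a larger one (values never increase from left to right). Value: D (500) + L (50) + X (10) + V (5) = 565. So it is a valid standard Roman numeral.

Yes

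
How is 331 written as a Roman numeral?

Convert 331 to Roman numerals:
  331 contains 3×100 (CCC)
  31 contains 3×10 (XXX)
  1 contains 1×1 (I)

CCCXXXI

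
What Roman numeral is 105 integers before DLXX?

DLXX = 570
570 - 105 = 465

CDLXV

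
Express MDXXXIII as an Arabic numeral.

MDXXXIII: M=1000, D=500, X=10, X=10, X=10, I=1, I=1, I=1
1000 + 500 + 10 + 10 + 10 + 1 + 1 + 1 = 1533

1533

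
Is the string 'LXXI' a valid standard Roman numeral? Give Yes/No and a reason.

'LXXI': Check the rules: uses only the symbols I, V, X, L, C, D, M; no symbol is repeated more than three times in a row; V, L and D each appear at most once; no smaller symbol precedes a larger one (values never increase from left to right). Value: L (50) + X (10) + X (10) + I (1) = 71. So it is a valid standard Roman numeral.

Yes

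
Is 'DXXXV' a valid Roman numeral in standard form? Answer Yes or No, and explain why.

'DXXXV': Check the rules: uses only the symbols I, V, X, L, C, D, M; no symbol is repeated more than three times in a row; V, L and D each appear at most once; no smaller symbol precedes a larger one (values never increase from left to right). Value: D (500) + X (10) + X (10) + X (10) + V (5) = 535. So it is a valid standard Roman numeral.

Yes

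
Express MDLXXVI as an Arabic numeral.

MDLXXVI: M=1000, D=500, L=50, X=10, X=10, V=5, I=1
1000 + 500 + 50 + 10 + 10 + 5 + 1 = 1576

1576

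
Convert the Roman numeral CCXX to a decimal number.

CCXX: C=100, C=100, X=10, X=10
100 + 100 + 10 + 10 = 220

220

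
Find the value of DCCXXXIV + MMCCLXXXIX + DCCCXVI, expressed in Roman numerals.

DCCXXXIV = 734, MMCCLXXXIX = 2289, DCCCXVI = 816
734 + 2289 = 3023
3023 + 816 = 3839

MMMDCCCXXXIX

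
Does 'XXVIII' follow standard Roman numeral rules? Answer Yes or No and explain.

'XXVIII': Check the rules: uses only the symbols I, V, X, L, C, D, M; no symbol is repeated more than three times in a row; V, L and D each appear at most once; no smaller symbol precedes a larger one (values never increase from left to right). Value: X (10) + X (10) + V (5) + I (1) + I (1) + I (1) = 28. So it is a valid standard Roman numeral.

Yes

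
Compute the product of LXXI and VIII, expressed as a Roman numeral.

LXXI = 71
VIII = 8
71 × 8 = 568

DLXVIII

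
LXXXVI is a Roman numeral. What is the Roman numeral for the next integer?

LXXXVI = 86; next is 87

LXXXVII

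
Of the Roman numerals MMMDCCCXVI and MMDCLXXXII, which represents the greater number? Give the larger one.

MMMDCCCXVI = 3816
MMDCLXXXII = 2682
3816 is larger

MMMDCCCXVI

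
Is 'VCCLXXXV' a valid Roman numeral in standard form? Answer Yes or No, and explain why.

'VCCLXXXV': V should not appear more than once

No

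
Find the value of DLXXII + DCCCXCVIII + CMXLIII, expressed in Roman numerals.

DLXXII = 572, DCCCXCVIII = 898, CMXLIII = 943
572 + 898 = 1470
1470 + 943 = 2413

MMCDXIII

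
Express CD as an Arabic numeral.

CD: CD=400

400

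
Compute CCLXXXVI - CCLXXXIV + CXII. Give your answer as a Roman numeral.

CCLXXXVI = 286, CCLXXXIV = 284, CXII = 112
286 - 284 = 2
2 + 112 = 114

CXIV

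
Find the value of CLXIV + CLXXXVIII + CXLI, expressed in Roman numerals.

CLXIV = 164, CLXXXVIII = 188, CXLI = 141
164 + 188 = 352
352 + 141 = 493

CDXCIII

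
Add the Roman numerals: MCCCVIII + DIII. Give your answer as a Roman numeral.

MCCCVIII = 1308
DIII = 503
1308 + 503 = 1811

MDCCCXI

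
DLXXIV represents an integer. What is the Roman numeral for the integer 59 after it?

DLXXIV = 574
574 + 59 = 633

DCXXXIII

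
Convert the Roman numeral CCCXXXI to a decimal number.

CCCXXXI: C=100, C=100, C=100, X=10, X=10, X=10, I=1
100 + 100 + 100 + 10 + 10 + 10 + 1 = 331

331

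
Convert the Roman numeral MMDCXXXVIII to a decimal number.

MMDCXXXVIII: M=1000, M=1000, D=500, C=100, X=10, X=10, X=10, V=5, I=1, I=1, I=1
1000 + 1000 + 500 + 100 + 10 + 10 + 10 + 5 + 1 + 1 + 1 = 2638

2638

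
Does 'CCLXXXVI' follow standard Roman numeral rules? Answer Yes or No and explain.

'CCLXXXVI': Check the rules: uses only the symbols I, V, X, L, C, D, M; no symbol is repeated more than three times in a row; V, L and D each appear at most once; no smaller symbol precedes a larger one (values never increase from left to right). Value: C (100) + C (100) + L (50) + X (10) + X (10) + X (10) + V (5) + I (1) = 286. So it is a valid standard Roman numeral.

Yes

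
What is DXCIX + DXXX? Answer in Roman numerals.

DXCIX = 599
DXXX = 530
599 + 530 = 1129

MCXXIX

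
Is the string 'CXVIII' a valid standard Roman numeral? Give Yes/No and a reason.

'CXVIII': Check the rules: uses only the symbols I, V, X, L, C, D, M; no symbol is repeated more than three times in a row; V, L and D each appear at most once; no smaller symbol precedes a larger one (values never increase from left to right). Value: C (100) + X (10) + V (5) + I (1) + I (1) + I (1) = 118. So it is a valid standard Roman numeral.

Yes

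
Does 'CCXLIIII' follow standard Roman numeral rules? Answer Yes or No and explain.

'CCXLIIII': More than 3 consecutive I's

No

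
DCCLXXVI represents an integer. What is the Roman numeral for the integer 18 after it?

DCCLXXVI = 776
776 + 18 = 794

DCCXCIV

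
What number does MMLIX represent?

MMLIX: M=1000, M=1000, L=50, IX=9
1000 + 1000 + 50 + 9 = 2059

2059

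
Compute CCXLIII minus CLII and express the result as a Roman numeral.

CCXLIII = 243
CLII = 152
243 - 152 = 91

XCI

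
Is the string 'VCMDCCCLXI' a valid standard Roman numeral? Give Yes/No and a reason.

'VCMDCCCLXI': Invalid subtractive combination: VC

No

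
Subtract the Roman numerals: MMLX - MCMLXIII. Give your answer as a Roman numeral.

MMLX = 2060
MCMLXIII = 1963
2060 - 1963 = 97

XCVII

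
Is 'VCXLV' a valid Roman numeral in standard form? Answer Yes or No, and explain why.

'VCXLV': V should not appear more than once

No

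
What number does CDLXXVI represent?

CDLXXVI: CD=400, L=50, X=10, X=10, V=5, I=1
400 + 50 + 10 + 10 + 5 + 1 = 476

476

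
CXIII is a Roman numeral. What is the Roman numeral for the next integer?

CXIII = 113, so the next integer is 113 + 1 = 114

CXIV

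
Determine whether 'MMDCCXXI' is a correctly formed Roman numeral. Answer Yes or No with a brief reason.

'MMDCCXXI': Check the rules: uses only the symbols I, V, X, L, C, D, M; no symbol is repeated more than three times in a row; V, L and D each appear at most once; no smaller symbol precedes a larger one (values never increase from left to right). Value: M (1000) + M (1000) + D (500) + C (100) + C (100) + X (10) + X (10) + I (1) = 2721. So it is a valid standard Roman numeral.

Yes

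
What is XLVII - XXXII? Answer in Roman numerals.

XLVII = 47
XXXII = 32
47 - 32 = 15

XV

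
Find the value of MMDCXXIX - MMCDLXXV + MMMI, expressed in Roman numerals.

MMDCXXIX = 2629, MMCDLXXV = 2475, MMMI = 3001
2629 - 2475 = 154
154 + 3001 = 3155

MMMCLV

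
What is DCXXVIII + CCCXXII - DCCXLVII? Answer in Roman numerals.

DCXXVIII = 628, CCCXXII = 322, DCCXLVII = 747
628 + 322 = 950
950 - 747 = 203

CCIII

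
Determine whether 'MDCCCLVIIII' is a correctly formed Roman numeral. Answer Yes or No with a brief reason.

'MDCCCLVIIII': More than 3 consecutive I's

No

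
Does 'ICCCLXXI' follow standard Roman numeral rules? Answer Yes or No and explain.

'ICCCLXXI': Invalid subtractive combination: IC

No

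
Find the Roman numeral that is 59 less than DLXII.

DLXII = 562
562 - 59 = 503

DIII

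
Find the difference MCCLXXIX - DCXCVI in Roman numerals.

MCCLXXIX = 1279
DCXCVI = 696
1279 - 696 = 583

DLXXXIII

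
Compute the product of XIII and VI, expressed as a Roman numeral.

XIII = 13
VI = 6
13 × 6 = 78

LXXVIII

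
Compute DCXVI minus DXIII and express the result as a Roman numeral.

DCXVI = 616
DXIII = 513
616 - 513 = 103

CIII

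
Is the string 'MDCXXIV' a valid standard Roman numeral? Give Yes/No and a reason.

'MDCXXIV': Check the rules: uses only the symbols I, V, X, L, C, D, M; no symbol is repeated more than three times in a row; V, L and D each appear at most once; the only place a smaller symbol precedes a larger one is the allowed subtractive pair IV, the symbol right after such a pair (if any) is smaller than the pair's first symbol, and otherwise the values never increase from left to right. Value: M (1000) + D (500) + C (100) + X (10) + X (10) + IV (4) = 1624. So it is a valid standard Roman numeral.

Yes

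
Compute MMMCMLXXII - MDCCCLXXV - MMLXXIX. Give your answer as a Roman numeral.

MMMCMLXXII = 3972, MDCCCLXXV = 1875, MMLXXIX = 2079
3972 - 1875 = 2097
2097 - 2079 = 18

XVIII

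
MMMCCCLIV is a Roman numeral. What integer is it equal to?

MMMCCCLIV: M=1000, M=1000, M=1000, C=100, C=100, C=100, L=50, IV=4
1000 + 1000 + 1000 + 100 + 100 + 100 + 50 + 4 = 3354

3354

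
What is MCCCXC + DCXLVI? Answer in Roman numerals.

MCCCXC = 1390
DCXLVI = 646
1390 + 646 = 2036

MMXXXVI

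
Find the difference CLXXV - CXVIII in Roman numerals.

CLXXV = 175
CXVIII = 118
175 - 118 = 57

LVII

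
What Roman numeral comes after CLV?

CLV = 155, so the next integer is 155 + 1 = 156

CLVI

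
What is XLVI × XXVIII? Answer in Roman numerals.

XLVI = 46
XXVIII = 28
46 × 28 = 1288

MCCLXXXVIII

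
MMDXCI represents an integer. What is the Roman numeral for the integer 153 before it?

MMDXCI = 2591
2591 - 153 = 2438

MMCDXXXVIII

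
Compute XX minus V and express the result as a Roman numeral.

XX = 20
V = 5
20 - 5 = 15

XV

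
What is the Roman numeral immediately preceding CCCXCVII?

CCCXCVII = 397; previous is 396

CCCXCVI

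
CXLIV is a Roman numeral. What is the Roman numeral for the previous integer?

CXLIV = 144, so the previous integer is 144 - 1 = 143

CXLIII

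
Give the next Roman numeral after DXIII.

DXIII = 513, so the next integer is 513 + 1 = 514

DXIV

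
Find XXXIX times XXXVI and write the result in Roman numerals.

XXXIX = 39
XXXVI = 36
39 × 36 = 1404

MCDIV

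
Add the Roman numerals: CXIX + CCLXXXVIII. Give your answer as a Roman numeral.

CXIX = 119
CCLXXXVIII = 288
119 + 288 = 407

CDVII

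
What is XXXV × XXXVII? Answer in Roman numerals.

XXXV = 35
XXXVII = 37
35 × 37 = 1295

MCCXCV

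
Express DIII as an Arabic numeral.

DIII: D=500, I=1, I=1, I=1
500 + 1 + 1 + 1 = 503

503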